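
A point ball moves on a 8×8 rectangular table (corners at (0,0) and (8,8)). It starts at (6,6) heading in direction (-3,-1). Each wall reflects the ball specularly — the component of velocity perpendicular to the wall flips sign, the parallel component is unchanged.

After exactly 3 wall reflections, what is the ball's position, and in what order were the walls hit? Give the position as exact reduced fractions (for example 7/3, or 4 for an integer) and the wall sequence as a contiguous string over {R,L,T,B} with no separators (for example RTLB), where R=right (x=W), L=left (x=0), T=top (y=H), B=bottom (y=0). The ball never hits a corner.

Final position: (4,0)
Wall sequence: LRB

1. t=2 → L at (0,4); v=(3,-1)
2. t=8/3 → R at (8,4/3); v=(-3,-1)
3. t=4/3 → B at (4,0); v=(-3,1)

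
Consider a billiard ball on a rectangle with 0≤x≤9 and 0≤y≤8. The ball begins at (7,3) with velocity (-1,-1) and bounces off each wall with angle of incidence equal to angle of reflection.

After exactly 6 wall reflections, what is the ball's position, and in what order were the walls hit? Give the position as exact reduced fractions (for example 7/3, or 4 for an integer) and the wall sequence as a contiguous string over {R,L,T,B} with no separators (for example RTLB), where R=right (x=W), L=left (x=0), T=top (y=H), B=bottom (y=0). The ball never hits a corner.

1. t=3 → B at (4,0); v=(-1,1)
2. t=4 → L at (0,4); v=(1,1)
3. t=4 → T at (4,8); v=(1,-1)
4. t=5 → R at (9,3); v=(-1,-1)
5. t=3 → B at (6,0); v=(-1,1)
6. t=6 → L at (0,6); v=(1,1)

Final position: (0,6)
Wall sequence: BLTRBL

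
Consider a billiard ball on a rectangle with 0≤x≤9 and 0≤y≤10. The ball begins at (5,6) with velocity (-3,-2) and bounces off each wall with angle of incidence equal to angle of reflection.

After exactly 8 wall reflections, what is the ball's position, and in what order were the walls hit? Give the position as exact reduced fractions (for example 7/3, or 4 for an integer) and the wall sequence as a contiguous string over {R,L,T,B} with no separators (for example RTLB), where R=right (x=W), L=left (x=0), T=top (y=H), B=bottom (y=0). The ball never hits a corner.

1. t=5/3 → L at (0,8/3); v=(3,-2)
2. t=4/3 → B at (4,0); v=(3,2)
3. t=5/3 → R at (9,10/3); v=(-3,2)
4. t=3 → L at (0,28/3); v=(3,2)
5. t=1/3 → T at (1,10); v=(3,-2)
6. t=8/3 → R at (9,14/3); v=(-3,-2)
7. t=7/3 → B at (2,0); v=(-3,2)
8. t=2/3 → L at (0,4/3); v=(3,2)

Final position: (0,4/3)
Wall sequence: LBRLTRBL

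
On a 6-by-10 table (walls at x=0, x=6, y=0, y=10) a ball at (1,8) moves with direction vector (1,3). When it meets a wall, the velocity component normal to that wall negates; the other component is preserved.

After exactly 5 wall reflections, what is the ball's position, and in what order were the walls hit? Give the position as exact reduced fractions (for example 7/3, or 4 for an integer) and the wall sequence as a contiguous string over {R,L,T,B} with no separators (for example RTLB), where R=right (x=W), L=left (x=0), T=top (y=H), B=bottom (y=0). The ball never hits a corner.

1. t=2/3 → T at (5/3,10); v=(1,-3)
2. t=10/3 → B at (5,0); v=(1,3)
3. t=1 → R at (6,3); v=(-1,3)
4. t=7/3 → T at (11/3,10); v=(-1,-3)
5. t=10/3 → B at (1/3,0); v=(-1,3)

Final position: (1/3,0)
Wall sequence: TBRTB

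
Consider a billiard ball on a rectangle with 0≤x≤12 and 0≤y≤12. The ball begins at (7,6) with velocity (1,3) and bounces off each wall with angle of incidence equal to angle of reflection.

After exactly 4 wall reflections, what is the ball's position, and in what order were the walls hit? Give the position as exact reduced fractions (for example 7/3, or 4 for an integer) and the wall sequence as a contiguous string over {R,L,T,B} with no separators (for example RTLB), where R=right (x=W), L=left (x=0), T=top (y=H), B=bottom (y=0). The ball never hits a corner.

Final position: (7,12)
Wall sequence: TRBT

1. t=2 → T at (9,12); v=(1,-3)
2. t=3 → R at (12,3); v=(-1,-3)
3. t=1 → B at (11,0); v=(-1,3)
4. t=4 → T at (7,12); v=(-1,-3)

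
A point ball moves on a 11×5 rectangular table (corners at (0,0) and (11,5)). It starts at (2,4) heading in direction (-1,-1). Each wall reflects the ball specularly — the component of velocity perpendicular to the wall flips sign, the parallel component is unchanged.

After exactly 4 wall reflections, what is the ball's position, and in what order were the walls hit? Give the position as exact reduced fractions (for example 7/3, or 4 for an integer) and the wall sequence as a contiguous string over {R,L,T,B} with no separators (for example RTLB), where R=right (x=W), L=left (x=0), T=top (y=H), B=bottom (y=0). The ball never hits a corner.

Final position: (11,1)
Wall sequence: LBTR

1. t=2 → L at (0,2); v=(1,-1)
2. t=2 → B at (2,0); v=(1,1)
3. t=5 → T at (7,5); v=(1,-1)
4. t=4 → R at (11,1); v=(-1,-1)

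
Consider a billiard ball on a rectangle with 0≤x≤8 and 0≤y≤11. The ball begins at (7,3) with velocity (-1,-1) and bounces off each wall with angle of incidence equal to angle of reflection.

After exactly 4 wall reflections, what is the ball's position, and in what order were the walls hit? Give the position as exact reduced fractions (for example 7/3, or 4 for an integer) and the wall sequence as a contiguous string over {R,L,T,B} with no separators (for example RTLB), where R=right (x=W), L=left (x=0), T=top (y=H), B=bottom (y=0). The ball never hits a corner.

Final position: (8,10)
Wall sequence: BLTR

1. t=3 → B at (4,0); v=(-1,1)
2. t=4 → L at (0,4); v=(1,1)
3. t=7 → T at (7,11); v=(1,-1)
4. t=1 → R at (8,10); v=(-1,-1)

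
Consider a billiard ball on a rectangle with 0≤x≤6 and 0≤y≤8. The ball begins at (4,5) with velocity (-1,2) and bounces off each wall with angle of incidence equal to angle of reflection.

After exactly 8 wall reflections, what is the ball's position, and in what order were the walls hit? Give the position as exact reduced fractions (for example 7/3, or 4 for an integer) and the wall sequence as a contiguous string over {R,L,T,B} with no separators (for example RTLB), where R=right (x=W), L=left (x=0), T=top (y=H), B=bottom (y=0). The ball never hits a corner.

Final position: (3/2,8)
Wall sequence: TLBTRBLT

1. t=3/2 → T at (5/2,8); v=(-1,-2)
2. t=5/2 → L at (0,3); v=(1,-2)
3. t=3/2 → B at (3/2,0); v=(1,2)
4. t=4 → T at (11/2,8); v=(1,-2)
5. t=1/2 → R at (6,7); v=(-1,-2)
6. t=7/2 → B at (5/2,0); v=(-1,2)
7. t=5/2 → L at (0,5); v=(1,2)
8. t=3/2 → T at (3/2,8); v=(1,-2)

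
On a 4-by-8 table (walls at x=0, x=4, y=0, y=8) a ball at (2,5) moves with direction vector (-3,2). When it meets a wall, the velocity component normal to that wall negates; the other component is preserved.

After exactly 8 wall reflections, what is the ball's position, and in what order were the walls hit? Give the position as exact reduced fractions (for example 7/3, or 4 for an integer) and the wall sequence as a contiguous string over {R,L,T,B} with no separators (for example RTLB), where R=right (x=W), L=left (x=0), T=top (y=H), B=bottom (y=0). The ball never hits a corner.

1. t=2/3 → L at (0,19/3); v=(3,2)
2. t=5/6 → T at (5/2,8); v=(3,-2)
3. t=1/2 → R at (4,7); v=(-3,-2)
4. t=4/3 → L at (0,13/3); v=(3,-2)
5. t=4/3 → R at (4,5/3); v=(-3,-2)
6. t=5/6 → B at (3/2,0); v=(-3,2)
7. t=1/2 → L at (0,1); v=(3,2)
8. t=4/3 → R at (4,11/3); v=(-3,2)

Final position: (4,11/3)
Wall sequence: LTRLRBLR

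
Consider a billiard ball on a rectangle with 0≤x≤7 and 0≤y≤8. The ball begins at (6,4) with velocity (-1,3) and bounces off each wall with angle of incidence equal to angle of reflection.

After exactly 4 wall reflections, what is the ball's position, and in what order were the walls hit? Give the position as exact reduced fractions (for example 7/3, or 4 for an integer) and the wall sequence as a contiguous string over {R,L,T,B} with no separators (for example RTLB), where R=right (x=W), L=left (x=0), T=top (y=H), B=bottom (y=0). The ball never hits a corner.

1. t=4/3 → T at (14/3,8); v=(-1,-3)
2. t=8/3 → B at (2,0); v=(-1,3)
3. t=2 → L at (0,6); v=(1,3)
4. t=2/3 → T at (2/3,8); v=(1,-3)

Final position: (2/3,8)
Wall sequence: TBLT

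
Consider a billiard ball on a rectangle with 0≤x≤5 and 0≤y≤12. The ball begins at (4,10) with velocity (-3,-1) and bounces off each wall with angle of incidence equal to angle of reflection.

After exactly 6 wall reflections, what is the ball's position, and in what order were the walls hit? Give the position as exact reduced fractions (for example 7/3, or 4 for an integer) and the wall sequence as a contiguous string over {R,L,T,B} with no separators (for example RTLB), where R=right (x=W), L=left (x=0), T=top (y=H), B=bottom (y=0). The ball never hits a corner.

1. t=4/3 → L at (0,26/3); v=(3,-1)
2. t=5/3 → R at (5,7); v=(-3,-1)
3. t=5/3 → L at (0,16/3); v=(3,-1)
4. t=5/3 → R at (5,11/3); v=(-3,-1)
5. t=5/3 → L at (0,2); v=(3,-1)
6. t=5/3 → R at (5,1/3); v=(-3,-1)

Final position: (5,1/3)
Wall sequence: LRLRLR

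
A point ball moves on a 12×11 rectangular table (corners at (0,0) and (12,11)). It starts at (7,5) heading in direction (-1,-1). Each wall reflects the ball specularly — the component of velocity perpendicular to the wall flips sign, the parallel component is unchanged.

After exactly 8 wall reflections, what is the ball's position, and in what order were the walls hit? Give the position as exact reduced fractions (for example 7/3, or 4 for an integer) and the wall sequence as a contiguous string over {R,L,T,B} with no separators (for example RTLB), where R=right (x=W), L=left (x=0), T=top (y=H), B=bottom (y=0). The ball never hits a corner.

1. t=5 → B at (2,0); v=(-1,1)
2. t=2 → L at (0,2); v=(1,1)
3. t=9 → T at (9,11); v=(1,-1)
4. t=3 → R at (12,8); v=(-1,-1)
5. t=8 → B at (4,0); v=(-1,1)
6. t=4 → L at (0,4); v=(1,1)
7. t=7 → T at (7,11); v=(1,-1)
8. t=5 → R at (12,6); v=(-1,-1)

Final position: (12,6)
Wall sequence: BLTRBLTR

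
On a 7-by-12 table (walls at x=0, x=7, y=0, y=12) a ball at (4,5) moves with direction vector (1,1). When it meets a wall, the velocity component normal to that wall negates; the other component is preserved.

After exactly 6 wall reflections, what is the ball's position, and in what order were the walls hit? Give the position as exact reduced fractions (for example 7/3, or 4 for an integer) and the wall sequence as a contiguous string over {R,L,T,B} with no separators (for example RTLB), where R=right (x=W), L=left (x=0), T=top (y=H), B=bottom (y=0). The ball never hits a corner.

1. t=3 → R at (7,8); v=(-1,1)
2. t=4 → T at (3,12); v=(-1,-1)
3. t=3 → L at (0,9); v=(1,-1)
4. t=7 → R at (7,2); v=(-1,-1)
5. t=2 → B at (5,0); v=(-1,1)
6. t=5 → L at (0,5); v=(1,1)

Final position: (0,5)
Wall sequence: RTLRBL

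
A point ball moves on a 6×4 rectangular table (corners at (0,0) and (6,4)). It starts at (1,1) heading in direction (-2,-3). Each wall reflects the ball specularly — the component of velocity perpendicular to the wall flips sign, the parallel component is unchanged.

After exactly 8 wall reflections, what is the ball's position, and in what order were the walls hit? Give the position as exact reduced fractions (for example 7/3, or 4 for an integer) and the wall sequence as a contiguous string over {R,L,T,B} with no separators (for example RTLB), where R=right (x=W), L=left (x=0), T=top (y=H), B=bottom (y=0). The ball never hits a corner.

Final position: (0,5/2)
Wall sequence: BLTBRTBL

1. t=1/3 → B at (1/3,0); v=(-2,3)
2. t=1/6 → L at (0,1/2); v=(2,3)
3. t=7/6 → T at (7/3,4); v=(2,-3)
4. t=4/3 → B at (5,0); v=(2,3)
5. t=1/2 → R at (6,3/2); v=(-2,3)
6. t=5/6 → T at (13/3,4); v=(-2,-3)
7. t=4/3 → B at (5/3,0); v=(-2,3)
8. t=5/6 → L at (0,5/2); v=(2,3)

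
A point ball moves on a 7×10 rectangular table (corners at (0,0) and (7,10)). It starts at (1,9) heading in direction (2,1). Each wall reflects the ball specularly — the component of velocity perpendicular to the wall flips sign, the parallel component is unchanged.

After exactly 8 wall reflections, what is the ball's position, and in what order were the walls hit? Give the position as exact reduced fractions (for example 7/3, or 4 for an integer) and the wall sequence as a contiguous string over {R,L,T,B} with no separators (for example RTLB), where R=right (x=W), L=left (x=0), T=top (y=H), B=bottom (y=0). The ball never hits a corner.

Final position: (0,19/2)
Wall sequence: TRLRBLRL

1. t=1 → T at (3,10); v=(2,-1)
2. t=2 → R at (7,8); v=(-2,-1)
3. t=7/2 → L at (0,9/2); v=(2,-1)
4. t=7/2 → R at (7,1); v=(-2,-1)
5. t=1 → B at (5,0); v=(-2,1)
6. t=5/2 → L at (0,5/2); v=(2,1)
7. t=7/2 → R at (7,6); v=(-2,1)
8. t=7/2 → L at (0,19/2); v=(2,1)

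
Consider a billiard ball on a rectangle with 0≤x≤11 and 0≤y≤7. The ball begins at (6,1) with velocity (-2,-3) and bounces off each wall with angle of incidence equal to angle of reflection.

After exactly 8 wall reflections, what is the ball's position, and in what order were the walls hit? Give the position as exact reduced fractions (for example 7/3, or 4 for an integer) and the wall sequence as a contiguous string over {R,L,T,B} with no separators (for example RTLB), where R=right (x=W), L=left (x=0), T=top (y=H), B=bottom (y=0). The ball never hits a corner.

1. t=1/3 → B at (16/3,0); v=(-2,3)
2. t=7/3 → T at (2/3,7); v=(-2,-3)
3. t=1/3 → L at (0,6); v=(2,-3)
4. t=2 → B at (4,0); v=(2,3)
5. t=7/3 → T at (26/3,7); v=(2,-3)
6. t=7/6 → R at (11,7/2); v=(-2,-3)
7. t=7/6 → B at (26/3,0); v=(-2,3)
8. t=7/3 → T at (4,7); v=(-2,-3)

Final position: (4,7)
Wall sequence: BTLBTRBT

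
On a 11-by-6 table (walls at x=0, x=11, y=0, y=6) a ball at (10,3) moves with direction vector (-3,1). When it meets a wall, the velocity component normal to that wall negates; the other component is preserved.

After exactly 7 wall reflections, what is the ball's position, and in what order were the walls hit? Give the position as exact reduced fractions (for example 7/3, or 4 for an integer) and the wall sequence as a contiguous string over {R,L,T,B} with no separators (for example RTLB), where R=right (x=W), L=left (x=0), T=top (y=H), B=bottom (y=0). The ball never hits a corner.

Final position: (9,6)
Wall sequence: TLRBLRT

1. t=3 → T at (1,6); v=(-3,-1)
2. t=1/3 → L at (0,17/3); v=(3,-1)
3. t=11/3 → R at (11,2); v=(-3,-1)
4. t=2 → B at (5,0); v=(-3,1)
5. t=5/3 → L at (0,5/3); v=(3,1)
6. t=11/3 → R at (11,16/3); v=(-3,1)
7. t=2/3 → T at (9,6); v=(-3,-1)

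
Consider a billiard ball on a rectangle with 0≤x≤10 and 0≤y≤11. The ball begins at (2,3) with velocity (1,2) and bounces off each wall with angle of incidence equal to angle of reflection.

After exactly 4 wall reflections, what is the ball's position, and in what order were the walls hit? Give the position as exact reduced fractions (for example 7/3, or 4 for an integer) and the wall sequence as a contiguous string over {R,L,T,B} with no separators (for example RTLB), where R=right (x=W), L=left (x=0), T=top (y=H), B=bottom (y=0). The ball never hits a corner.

1. t=4 → T at (6,11); v=(1,-2)
2. t=4 → R at (10,3); v=(-1,-2)
3. t=3/2 → B at (17/2,0); v=(-1,2)
4. t=11/2 → T at (3,11); v=(-1,-2)

Final position: (3,11)
Wall sequence: TRBT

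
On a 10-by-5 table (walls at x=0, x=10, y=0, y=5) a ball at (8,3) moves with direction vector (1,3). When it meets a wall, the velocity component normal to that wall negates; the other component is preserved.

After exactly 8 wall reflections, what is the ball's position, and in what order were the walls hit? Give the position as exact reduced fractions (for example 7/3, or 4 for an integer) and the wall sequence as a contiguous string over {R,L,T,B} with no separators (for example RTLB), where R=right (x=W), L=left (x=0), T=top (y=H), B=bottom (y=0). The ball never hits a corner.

Final position: (4/3,5)
Wall sequence: TRBTBTBT

1. t=2/3 → T at (26/3,5); v=(1,-3)
2. t=4/3 → R at (10,1); v=(-1,-3)
3. t=1/3 → B at (29/3,0); v=(-1,3)
4. t=5/3 → T at (8,5); v=(-1,-3)
5. t=5/3 → B at (19/3,0); v=(-1,3)
6. t=5/3 → T at (14/3,5); v=(-1,-3)
7. t=5/3 → B at (3,0); v=(-1,3)
8. t=5/3 → T at (4/3,5); v=(-1,-3)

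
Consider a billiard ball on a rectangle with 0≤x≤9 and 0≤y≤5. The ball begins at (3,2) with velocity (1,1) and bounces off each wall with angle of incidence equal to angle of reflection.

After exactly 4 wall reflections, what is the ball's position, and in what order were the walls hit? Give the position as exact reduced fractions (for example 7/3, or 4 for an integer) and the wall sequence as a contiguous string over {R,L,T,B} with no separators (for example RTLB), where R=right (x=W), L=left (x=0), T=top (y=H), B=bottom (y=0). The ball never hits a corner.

Final position: (2,5)
Wall sequence: TRBT

1. t=3 → T at (6,5); v=(1,-1)
2. t=3 → R at (9,2); v=(-1,-1)
3. t=2 → B at (7,0); v=(-1,1)
4. t=5 → T at (2,5); v=(-1,-1)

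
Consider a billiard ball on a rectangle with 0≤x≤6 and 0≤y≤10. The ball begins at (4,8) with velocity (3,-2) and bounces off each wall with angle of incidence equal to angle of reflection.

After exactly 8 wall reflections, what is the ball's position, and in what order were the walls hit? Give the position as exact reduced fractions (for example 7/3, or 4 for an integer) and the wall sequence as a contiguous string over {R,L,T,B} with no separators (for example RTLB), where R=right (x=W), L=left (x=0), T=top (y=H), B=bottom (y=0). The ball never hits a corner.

1. t=2/3 → R at (6,20/3); v=(-3,-2)
2. t=2 → L at (0,8/3); v=(3,-2)
3. t=4/3 → B at (4,0); v=(3,2)
4. t=2/3 → R at (6,4/3); v=(-3,2)
5. t=2 → L at (0,16/3); v=(3,2)
6. t=2 → R at (6,28/3); v=(-3,2)
7. t=1/3 → T at (5,10); v=(-3,-2)
8. t=5/3 → L at (0,20/3); v=(3,-2)

Final position: (0,20/3)
Wall sequence: RLBRLRTL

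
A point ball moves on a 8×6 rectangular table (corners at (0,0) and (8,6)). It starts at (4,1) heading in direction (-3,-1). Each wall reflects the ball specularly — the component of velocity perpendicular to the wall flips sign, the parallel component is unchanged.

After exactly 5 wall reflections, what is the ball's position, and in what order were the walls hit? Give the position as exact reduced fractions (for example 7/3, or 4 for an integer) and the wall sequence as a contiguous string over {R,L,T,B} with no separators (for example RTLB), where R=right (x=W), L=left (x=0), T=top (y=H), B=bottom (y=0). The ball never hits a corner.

1. t=1 → B at (1,0); v=(-3,1)
2. t=1/3 → L at (0,1/3); v=(3,1)
3. t=8/3 → R at (8,3); v=(-3,1)
4. t=8/3 → L at (0,17/3); v=(3,1)
5. t=1/3 → T at (1,6); v=(3,-1)

Final position: (1,6)
Wall sequence: BLRLT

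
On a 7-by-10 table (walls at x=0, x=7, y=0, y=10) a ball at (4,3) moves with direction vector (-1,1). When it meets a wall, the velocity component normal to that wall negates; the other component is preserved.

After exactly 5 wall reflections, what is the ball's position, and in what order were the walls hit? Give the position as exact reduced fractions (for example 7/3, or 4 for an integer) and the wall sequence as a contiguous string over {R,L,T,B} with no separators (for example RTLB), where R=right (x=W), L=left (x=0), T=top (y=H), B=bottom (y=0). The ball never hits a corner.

Final position: (0,1)
Wall sequence: LTRBL

1. t=4 → L at (0,7); v=(1,1)
2. t=3 → T at (3,10); v=(1,-1)
3. t=4 → R at (7,6); v=(-1,-1)
4. t=6 → B at (1,0); v=(-1,1)
5. t=1 → L at (0,1); v=(1,1)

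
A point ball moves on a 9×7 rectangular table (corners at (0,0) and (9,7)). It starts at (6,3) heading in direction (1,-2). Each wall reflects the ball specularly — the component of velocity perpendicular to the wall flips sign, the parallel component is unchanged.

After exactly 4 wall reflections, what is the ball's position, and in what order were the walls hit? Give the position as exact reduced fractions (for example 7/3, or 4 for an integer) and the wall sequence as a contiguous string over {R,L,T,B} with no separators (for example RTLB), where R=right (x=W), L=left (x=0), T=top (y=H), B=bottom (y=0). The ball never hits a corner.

Final position: (7/2,0)
Wall sequence: BRTB

1. t=3/2 → B at (15/2,0); v=(1,2)
2. t=3/2 → R at (9,3); v=(-1,2)
3. t=2 → T at (7,7); v=(-1,-2)
4. t=7/2 → B at (7/2,0); v=(-1,2)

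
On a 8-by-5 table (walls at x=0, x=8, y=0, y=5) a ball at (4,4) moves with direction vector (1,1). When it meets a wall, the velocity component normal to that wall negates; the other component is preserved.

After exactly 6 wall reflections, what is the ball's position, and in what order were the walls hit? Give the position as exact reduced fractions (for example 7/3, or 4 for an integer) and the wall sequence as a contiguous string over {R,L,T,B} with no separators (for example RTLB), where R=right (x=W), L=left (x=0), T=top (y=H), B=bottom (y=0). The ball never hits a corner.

Final position: (4,0)
Wall sequence: TRBTLB

1. t=1 → T at (5,5); v=(1,-1)
2. t=3 → R at (8,2); v=(-1,-1)
3. t=2 → B at (6,0); v=(-1,1)
4. t=5 → T at (1,5); v=(-1,-1)
5. t=1 → L at (0,4); v=(1,-1)
6. t=4 → B at (4,0); v=(1,1)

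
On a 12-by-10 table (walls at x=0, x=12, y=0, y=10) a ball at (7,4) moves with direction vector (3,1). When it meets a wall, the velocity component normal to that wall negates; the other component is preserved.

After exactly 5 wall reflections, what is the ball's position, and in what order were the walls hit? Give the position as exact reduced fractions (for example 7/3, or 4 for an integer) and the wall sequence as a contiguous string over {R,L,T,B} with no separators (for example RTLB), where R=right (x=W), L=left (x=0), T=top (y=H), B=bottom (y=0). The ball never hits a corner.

1. t=5/3 → R at (12,17/3); v=(-3,1)
2. t=4 → L at (0,29/3); v=(3,1)
3. t=1/3 → T at (1,10); v=(3,-1)
4. t=11/3 → R at (12,19/3); v=(-3,-1)
5. t=4 → L at (0,7/3); v=(3,-1)

Final position: (0,7/3)
Wall sequence: RLTRL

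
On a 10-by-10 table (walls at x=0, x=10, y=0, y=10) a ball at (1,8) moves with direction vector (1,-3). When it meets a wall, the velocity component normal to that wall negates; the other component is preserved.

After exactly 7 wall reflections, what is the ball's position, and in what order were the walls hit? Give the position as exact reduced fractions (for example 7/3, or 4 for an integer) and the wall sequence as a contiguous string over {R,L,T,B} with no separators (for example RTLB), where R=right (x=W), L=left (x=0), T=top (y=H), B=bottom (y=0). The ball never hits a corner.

1. t=8/3 → B at (11/3,0); v=(1,3)
2. t=10/3 → T at (7,10); v=(1,-3)
3. t=3 → R at (10,1); v=(-1,-3)
4. t=1/3 → B at (29/3,0); v=(-1,3)
5. t=10/3 → T at (19/3,10); v=(-1,-3)
6. t=10/3 → B at (3,0); v=(-1,3)
7. t=3 → L at (0,9); v=(1,3)

Final position: (0,9)
Wall sequence: BTRBTBL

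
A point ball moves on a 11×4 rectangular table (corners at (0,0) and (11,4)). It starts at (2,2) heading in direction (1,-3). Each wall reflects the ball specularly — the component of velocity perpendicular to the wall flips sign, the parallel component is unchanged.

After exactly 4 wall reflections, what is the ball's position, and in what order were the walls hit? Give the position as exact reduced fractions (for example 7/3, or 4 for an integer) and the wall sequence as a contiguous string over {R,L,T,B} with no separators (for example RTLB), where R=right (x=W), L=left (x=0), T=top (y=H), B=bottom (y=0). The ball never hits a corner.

Final position: (20/3,4)
Wall sequence: BTBT

1. t=2/3 → B at (8/3,0); v=(1,3)
2. t=4/3 → T at (4,4); v=(1,-3)
3. t=4/3 → B at (16/3,0); v=(1,3)
4. t=4/3 → T at (20/3,4); v=(1,-3)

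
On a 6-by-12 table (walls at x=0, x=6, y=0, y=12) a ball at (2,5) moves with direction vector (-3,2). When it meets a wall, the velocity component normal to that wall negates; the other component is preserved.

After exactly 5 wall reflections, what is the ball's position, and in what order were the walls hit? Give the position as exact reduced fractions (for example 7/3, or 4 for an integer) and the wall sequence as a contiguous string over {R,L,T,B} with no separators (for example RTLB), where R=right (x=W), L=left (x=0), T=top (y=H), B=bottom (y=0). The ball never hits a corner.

Final position: (6,17/3)
Wall sequence: LRTLR

1. t=2/3 → L at (0,19/3); v=(3,2)
2. t=2 → R at (6,31/3); v=(-3,2)
3. t=5/6 → T at (7/2,12); v=(-3,-2)
4. t=7/6 → L at (0,29/3); v=(3,-2)
5. t=2 → R at (6,17/3); v=(-3,-2)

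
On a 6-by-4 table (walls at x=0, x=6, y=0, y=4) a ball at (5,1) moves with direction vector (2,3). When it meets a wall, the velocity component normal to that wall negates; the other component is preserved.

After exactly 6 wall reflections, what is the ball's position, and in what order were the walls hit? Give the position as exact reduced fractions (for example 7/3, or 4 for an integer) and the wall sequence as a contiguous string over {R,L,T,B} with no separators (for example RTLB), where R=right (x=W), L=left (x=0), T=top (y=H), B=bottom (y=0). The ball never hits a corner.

1. t=1/2 → R at (6,5/2); v=(-2,3)
2. t=1/2 → T at (5,4); v=(-2,-3)
3. t=4/3 → B at (7/3,0); v=(-2,3)
4. t=7/6 → L at (0,7/2); v=(2,3)
5. t=1/6 → T at (1/3,4); v=(2,-3)
6. t=4/3 → B at (3,0); v=(2,3)

Final position: (3,0)
Wall sequence: RTBLTB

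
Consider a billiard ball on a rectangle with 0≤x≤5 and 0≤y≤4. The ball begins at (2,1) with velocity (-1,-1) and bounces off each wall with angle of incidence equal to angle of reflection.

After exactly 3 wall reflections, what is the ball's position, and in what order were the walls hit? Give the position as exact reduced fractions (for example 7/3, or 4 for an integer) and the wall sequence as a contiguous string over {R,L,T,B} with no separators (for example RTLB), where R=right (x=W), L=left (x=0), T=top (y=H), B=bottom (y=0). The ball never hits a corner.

Final position: (3,4)
Wall sequence: BLT

1. t=1 → B at (1,0); v=(-1,1)
2. t=1 → L at (0,1); v=(1,1)
3. t=3 → T at (3,4); v=(1,-1)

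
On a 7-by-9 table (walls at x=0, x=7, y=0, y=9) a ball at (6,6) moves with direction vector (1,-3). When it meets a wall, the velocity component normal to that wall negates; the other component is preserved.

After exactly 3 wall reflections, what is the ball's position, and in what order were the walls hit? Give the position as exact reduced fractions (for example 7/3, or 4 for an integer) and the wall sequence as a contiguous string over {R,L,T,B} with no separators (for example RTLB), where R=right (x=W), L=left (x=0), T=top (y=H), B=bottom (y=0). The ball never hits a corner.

1. t=1 → R at (7,3); v=(-1,-3)
2. t=1 → B at (6,0); v=(-1,3)
3. t=3 → T at (3,9); v=(-1,-3)

Final position: (3,9)
Wall sequence: RBT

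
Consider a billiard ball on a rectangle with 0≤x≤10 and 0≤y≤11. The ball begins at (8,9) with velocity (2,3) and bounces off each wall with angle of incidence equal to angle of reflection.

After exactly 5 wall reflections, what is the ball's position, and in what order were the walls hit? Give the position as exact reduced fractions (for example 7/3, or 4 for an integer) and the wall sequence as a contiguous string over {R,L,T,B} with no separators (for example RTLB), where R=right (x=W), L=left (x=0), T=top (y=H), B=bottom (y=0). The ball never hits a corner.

Final position: (4,11)
Wall sequence: TRBLT

1. t=2/3 → T at (28/3,11); v=(2,-3)
2. t=1/3 → R at (10,10); v=(-2,-3)
3. t=10/3 → B at (10/3,0); v=(-2,3)
4. t=5/3 → L at (0,5); v=(2,3)
5. t=2 → T at (4,11); v=(2,-3)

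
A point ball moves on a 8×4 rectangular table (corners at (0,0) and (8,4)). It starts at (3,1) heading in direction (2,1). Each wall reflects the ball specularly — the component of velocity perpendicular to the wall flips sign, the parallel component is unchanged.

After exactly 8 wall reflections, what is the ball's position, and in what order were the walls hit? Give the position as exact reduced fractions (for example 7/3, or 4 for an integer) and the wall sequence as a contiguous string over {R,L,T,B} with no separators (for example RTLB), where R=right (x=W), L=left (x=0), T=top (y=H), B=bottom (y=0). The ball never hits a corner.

Final position: (1,0)
Wall sequence: RTLBRTLB

1. t=5/2 → R at (8,7/2); v=(-2,1)
2. t=1/2 → T at (7,4); v=(-2,-1)
3. t=7/2 → L at (0,1/2); v=(2,-1)
4. t=1/2 → B at (1,0); v=(2,1)
5. t=7/2 → R at (8,7/2); v=(-2,1)
6. t=1/2 → T at (7,4); v=(-2,-1)
7. t=7/2 → L at (0,1/2); v=(2,-1)
8. t=1/2 → B at (1,0); v=(2,1)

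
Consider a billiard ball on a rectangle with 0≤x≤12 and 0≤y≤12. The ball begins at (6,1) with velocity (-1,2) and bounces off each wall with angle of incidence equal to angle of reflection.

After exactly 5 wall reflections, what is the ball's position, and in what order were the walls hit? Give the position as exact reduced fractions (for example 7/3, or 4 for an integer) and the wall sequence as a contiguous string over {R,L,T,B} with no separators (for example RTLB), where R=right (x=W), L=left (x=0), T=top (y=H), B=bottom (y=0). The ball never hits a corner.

1. t=11/2 → T at (1/2,12); v=(-1,-2)
2. t=1/2 → L at (0,11); v=(1,-2)
3. t=11/2 → B at (11/2,0); v=(1,2)
4. t=6 → T at (23/2,12); v=(1,-2)
5. t=1/2 → R at (12,11); v=(-1,-2)

Final position: (12,11)
Wall sequence: TLBTR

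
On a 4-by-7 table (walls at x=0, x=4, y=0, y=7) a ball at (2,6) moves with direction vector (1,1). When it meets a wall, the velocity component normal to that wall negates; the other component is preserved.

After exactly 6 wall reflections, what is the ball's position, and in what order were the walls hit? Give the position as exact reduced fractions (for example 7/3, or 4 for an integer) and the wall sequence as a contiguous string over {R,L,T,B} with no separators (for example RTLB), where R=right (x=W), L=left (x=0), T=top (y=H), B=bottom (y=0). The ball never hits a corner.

Final position: (0,6)
Wall sequence: TRLBRL

1. t=1 → T at (3,7); v=(1,-1)
2. t=1 → R at (4,6); v=(-1,-1)
3. t=4 → L at (0,2); v=(1,-1)
4. t=2 → B at (2,0); v=(1,1)
5. t=2 → R at (4,2); v=(-1,1)
6. t=4 → L at (0,6); v=(1,1)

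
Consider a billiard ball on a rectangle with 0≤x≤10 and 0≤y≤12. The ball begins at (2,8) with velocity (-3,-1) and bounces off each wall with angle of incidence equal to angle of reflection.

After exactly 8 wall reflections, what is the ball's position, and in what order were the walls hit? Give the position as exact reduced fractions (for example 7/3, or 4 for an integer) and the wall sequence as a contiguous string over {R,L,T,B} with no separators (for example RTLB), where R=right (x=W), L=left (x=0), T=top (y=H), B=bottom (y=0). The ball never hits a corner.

1. t=2/3 → L at (0,22/3); v=(3,-1)
2. t=10/3 → R at (10,4); v=(-3,-1)
3. t=10/3 → L at (0,2/3); v=(3,-1)
4. t=2/3 → B at (2,0); v=(3,1)
5. t=8/3 → R at (10,8/3); v=(-3,1)
6. t=10/3 → L at (0,6); v=(3,1)
7. t=10/3 → R at (10,28/3); v=(-3,1)
8. t=8/3 → T at (2,12); v=(-3,-1)

Final position: (2,12)
Wall sequence: LRLBRLRT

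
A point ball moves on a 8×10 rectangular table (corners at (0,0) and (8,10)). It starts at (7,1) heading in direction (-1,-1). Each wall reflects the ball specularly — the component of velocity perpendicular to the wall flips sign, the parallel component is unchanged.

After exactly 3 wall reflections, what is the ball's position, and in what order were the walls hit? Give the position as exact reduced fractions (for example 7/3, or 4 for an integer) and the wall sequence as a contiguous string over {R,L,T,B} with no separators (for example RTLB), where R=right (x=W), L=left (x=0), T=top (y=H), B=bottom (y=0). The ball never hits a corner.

Final position: (4,10)
Wall sequence: BLT

1. t=1 → B at (6,0); v=(-1,1)
2. t=6 → L at (0,6); v=(1,1)
3. t=4 → T at (4,10); v=(1,-1)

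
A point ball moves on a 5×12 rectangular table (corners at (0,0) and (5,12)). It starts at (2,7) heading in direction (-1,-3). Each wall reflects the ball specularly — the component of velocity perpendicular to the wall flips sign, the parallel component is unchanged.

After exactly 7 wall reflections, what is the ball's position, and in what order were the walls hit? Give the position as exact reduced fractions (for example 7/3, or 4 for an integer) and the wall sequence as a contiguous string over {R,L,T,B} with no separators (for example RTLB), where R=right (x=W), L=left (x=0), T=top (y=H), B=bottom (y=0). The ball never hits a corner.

Final position: (7/3,12)
Wall sequence: LBTRBLT

1. t=2 → L at (0,1); v=(1,-3)
2. t=1/3 → B at (1/3,0); v=(1,3)
3. t=4 → T at (13/3,12); v=(1,-3)
4. t=2/3 → R at (5,10); v=(-1,-3)
5. t=10/3 → B at (5/3,0); v=(-1,3)
6. t=5/3 → L at (0,5); v=(1,3)
7. t=7/3 → T at (7/3,12); v=(1,-3)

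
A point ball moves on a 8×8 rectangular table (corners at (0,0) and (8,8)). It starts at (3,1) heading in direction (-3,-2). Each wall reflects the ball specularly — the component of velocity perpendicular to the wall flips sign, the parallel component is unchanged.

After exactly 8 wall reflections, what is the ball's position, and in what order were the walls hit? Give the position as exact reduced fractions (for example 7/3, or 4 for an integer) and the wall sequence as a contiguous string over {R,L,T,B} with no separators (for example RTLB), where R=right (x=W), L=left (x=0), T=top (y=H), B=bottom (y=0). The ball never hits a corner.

Final position: (0,19/3)
Wall sequence: BLRTLBRL

1. t=1/2 → B at (3/2,0); v=(-3,2)
2. t=1/2 → L at (0,1); v=(3,2)
3. t=8/3 → R at (8,19/3); v=(-3,2)
4. t=5/6 → T at (11/2,8); v=(-3,-2)
5. t=11/6 → L at (0,13/3); v=(3,-2)
6. t=13/6 → B at (13/2,0); v=(3,2)
7. t=1/2 → R at (8,1); v=(-3,2)
8. t=8/3 → L at (0,19/3); v=(3,2)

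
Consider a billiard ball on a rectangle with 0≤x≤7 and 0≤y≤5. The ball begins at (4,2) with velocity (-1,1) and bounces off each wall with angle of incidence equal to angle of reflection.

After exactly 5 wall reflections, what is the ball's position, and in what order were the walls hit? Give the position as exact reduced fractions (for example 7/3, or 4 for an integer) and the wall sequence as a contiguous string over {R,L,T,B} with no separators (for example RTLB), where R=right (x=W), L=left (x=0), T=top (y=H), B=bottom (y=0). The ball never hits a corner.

1. t=3 → T at (1,5); v=(-1,-1)
2. t=1 → L at (0,4); v=(1,-1)
3. t=4 → B at (4,0); v=(1,1)
4. t=3 → R at (7,3); v=(-1,1)
5. t=2 → T at (5,5); v=(-1,-1)

Final position: (5,5)
Wall sequence: TLBRT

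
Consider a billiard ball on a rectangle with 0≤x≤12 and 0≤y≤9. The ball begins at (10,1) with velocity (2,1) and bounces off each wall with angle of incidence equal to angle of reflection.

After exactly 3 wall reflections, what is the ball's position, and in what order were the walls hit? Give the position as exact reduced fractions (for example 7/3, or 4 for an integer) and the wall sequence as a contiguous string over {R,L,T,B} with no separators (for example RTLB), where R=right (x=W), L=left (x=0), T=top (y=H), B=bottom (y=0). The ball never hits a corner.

Final position: (2,9)
Wall sequence: RLT

1. t=1 → R at (12,2); v=(-2,1)
2. t=6 → L at (0,8); v=(2,1)
3. t=1 → T at (2,9); v=(2,-1)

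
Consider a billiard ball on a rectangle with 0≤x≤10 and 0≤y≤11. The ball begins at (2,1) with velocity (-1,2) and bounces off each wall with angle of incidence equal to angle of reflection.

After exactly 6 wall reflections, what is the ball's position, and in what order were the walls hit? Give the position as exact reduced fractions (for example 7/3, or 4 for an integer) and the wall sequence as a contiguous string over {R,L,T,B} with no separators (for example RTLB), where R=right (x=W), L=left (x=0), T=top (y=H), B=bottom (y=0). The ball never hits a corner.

Final position: (1/2,0)
Wall sequence: LTBRTB

1. t=2 → L at (0,5); v=(1,2)
2. t=3 → T at (3,11); v=(1,-2)
3. t=11/2 → B at (17/2,0); v=(1,2)
4. t=3/2 → R at (10,3); v=(-1,2)
5. t=4 → T at (6,11); v=(-1,-2)
6. t=11/2 → B at (1/2,0); v=(-1,2)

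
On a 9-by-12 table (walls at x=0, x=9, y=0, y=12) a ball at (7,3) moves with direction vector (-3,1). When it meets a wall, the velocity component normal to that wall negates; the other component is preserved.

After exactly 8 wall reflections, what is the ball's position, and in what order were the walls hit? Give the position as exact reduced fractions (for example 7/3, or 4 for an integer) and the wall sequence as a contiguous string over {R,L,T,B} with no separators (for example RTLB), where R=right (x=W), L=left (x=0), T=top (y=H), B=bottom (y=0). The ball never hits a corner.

Final position: (0,2/3)
Wall sequence: LRLTRLRL

1. t=7/3 → L at (0,16/3); v=(3,1)
2. t=3 → R at (9,25/3); v=(-3,1)
3. t=3 → L at (0,34/3); v=(3,1)
4. t=2/3 → T at (2,12); v=(3,-1)
5. t=7/3 → R at (9,29/3); v=(-3,-1)
6. t=3 → L at (0,20/3); v=(3,-1)
7. t=3 → R at (9,11/3); v=(-3,-1)
8. t=3 → L at (0,2/3); v=(3,-1)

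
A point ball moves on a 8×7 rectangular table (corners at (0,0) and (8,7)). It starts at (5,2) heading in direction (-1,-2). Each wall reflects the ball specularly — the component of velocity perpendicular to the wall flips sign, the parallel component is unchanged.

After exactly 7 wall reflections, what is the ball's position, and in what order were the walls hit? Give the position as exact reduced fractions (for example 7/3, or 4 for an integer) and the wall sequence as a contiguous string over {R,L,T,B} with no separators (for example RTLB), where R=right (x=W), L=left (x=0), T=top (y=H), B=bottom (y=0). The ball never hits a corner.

Final position: (6,0)
Wall sequence: BTLBTRB

1. t=1 → B at (4,0); v=(-1,2)
2. t=7/2 → T at (1/2,7); v=(-1,-2)
3. t=1/2 → L at (0,6); v=(1,-2)
4. t=3 → B at (3,0); v=(1,2)
5. t=7/2 → T at (13/2,7); v=(1,-2)
6. t=3/2 → R at (8,4); v=(-1,-2)
7. t=2 → B at (6,0); v=(-1,2)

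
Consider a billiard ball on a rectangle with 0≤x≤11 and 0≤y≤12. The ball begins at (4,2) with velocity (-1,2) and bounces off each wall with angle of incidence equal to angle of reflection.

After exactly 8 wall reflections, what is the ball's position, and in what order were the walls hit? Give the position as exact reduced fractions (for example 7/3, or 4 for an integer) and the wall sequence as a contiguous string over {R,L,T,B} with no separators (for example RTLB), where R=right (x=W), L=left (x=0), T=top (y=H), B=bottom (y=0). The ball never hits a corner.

Final position: (3,12)
Wall sequence: LTBRTBLT

1. t=4 → L at (0,10); v=(1,2)
2. t=1 → T at (1,12); v=(1,-2)
3. t=6 → B at (7,0); v=(1,2)
4. t=4 → R at (11,8); v=(-1,2)
5. t=2 → T at (9,12); v=(-1,-2)
6. t=6 → B at (3,0); v=(-1,2)
7. t=3 → L at (0,6); v=(1,2)
8. t=3 → T at (3,12); v=(1,-2)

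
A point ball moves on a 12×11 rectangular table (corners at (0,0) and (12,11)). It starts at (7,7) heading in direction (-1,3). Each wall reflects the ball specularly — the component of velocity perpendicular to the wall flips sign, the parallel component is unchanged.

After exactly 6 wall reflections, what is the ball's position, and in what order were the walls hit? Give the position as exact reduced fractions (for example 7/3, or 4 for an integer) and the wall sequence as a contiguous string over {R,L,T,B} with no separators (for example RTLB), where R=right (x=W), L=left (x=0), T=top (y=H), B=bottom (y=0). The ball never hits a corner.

Final position: (9,11)
Wall sequence: TBLTBT

1. t=4/3 → T at (17/3,11); v=(-1,-3)
2. t=11/3 → B at (2,0); v=(-1,3)
3. t=2 → L at (0,6); v=(1,3)
4. t=5/3 → T at (5/3,11); v=(1,-3)
5. t=11/3 → B at (16/3,0); v=(1,3)
6. t=11/3 → T at (9,11); v=(1,-3)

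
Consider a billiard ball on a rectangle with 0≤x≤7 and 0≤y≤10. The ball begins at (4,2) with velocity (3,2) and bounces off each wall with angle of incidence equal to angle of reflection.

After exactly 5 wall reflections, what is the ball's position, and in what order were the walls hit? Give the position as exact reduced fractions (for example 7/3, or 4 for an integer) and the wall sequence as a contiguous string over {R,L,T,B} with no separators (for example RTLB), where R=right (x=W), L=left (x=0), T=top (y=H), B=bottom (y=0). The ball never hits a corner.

Final position: (0,2)
Wall sequence: RLTRL

1. t=1 → R at (7,4); v=(-3,2)
2. t=7/3 → L at (0,26/3); v=(3,2)
3. t=2/3 → T at (2,10); v=(3,-2)
4. t=5/3 → R at (7,20/3); v=(-3,-2)
5. t=7/3 → L at (0,2); v=(3,-2)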